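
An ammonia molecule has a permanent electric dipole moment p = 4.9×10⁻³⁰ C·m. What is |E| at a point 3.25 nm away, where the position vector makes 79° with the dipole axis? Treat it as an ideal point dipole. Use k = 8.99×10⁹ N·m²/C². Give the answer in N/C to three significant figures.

At angle θ the dipole field magnitude is E = (kp/r³)·√(1 + 3cos²θ).
kp/r³ = (8.99×10⁹)(4.90×10⁻³⁰) / (3.25×10⁻⁹)³ = 1.283×10⁶ N/C.
√(1 + 3cos²79°) = √(1 + 3·0.0364) = √1.1092 ≈ 1.0532.
E ≈ 1.283×10⁶ × 1.053 = 1.351×10⁶ N/C.

E ≈ 1.35×10⁶ N/C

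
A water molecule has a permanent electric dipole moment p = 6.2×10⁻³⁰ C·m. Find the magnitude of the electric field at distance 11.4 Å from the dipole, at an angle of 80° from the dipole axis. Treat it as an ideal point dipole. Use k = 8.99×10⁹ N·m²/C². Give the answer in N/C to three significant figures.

At angle θ the dipole field magnitude is E = (kp/r³)·√(1 + 3cos²θ).
kp/r³ = (8.99×10⁹)(6.20×10⁻³⁰) / (1.14×10⁻⁹)³ = 3.762×10⁷ N/C.
√(1 + 3cos²80°) = √(1 + 3·0.0302) = √1.0905 ≈ 1.0443.
E ≈ 3.762×10⁷ × 1.044 = 3.929×10⁷ N/C.

E ≈ 3.93×10⁷ N/C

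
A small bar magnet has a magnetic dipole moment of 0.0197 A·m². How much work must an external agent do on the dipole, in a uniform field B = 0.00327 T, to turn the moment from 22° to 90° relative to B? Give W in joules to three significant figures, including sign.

W ≈ 5.97×10⁻⁵ J

W_ext = ΔU = −mB cosθ₂ + mB cosθ₁ = mB(cosθ₁ − cosθ₂).
W = (0.0197)(0.00327)·(cos22° − cos90°) = (6.442×10⁻⁵)·(+0.9272) = 5.973×10⁻⁵ J.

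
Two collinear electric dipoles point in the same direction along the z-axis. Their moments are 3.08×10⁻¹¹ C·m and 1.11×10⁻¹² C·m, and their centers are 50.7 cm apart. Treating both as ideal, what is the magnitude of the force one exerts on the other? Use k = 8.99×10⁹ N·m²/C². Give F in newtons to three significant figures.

On-axis field of dipole 1 at distance r: E = 2kp₁/r³. Force on dipole 2 is F = p₂·dE/dr (gradient along axis).
dE/dr = −6kp₁/r⁴, so |F| = 6kp₁p₂/r⁴ (attractive for aligned moments).
F = 6(8.99×10⁹)(3.08×10⁻¹¹)(1.11×10⁻¹²)/(0.507)⁴ = 2.791×10⁻¹¹ N.

F ≈ 2.79×10⁻¹¹ N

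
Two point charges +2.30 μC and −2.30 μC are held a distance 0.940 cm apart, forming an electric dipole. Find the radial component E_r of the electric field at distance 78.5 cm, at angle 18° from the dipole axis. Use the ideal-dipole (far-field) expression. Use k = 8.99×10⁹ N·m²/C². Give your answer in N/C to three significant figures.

Dipole moment p = qd = (2.30×10⁻⁶ C)(0.00940 m) = 2.162×10⁻⁸ C·m.
For a dipole, E_r = (2kp cosθ)/r³.
kp/r³ = (8.99×10⁹)(2.162×10⁻⁸)/(0.785)³ = 401.8 N/C.
E_r = 2·401.8·cos18° = 764.3 N/C.

E_r ≈ 764 N/C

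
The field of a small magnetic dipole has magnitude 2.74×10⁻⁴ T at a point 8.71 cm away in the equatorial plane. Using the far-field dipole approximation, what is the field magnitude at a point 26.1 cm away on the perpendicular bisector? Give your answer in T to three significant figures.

B ≈ 1.02×10⁻⁵ T

Dipole fields scale as 1/r³ in the far field; the geometry is the same at both points.
B₂ = B₁ · (r₁/r₂)³ = 2.74×10⁻⁴ · (8.71/26.1)³.
(r₁/r₂)³ = (0.3337)³ = 0.03716.
B₂ ≈ 1.018×10⁻⁵ T.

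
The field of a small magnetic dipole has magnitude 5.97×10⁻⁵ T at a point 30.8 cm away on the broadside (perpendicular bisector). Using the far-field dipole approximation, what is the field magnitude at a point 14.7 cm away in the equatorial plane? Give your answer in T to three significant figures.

B ≈ 5.49×10⁻⁴ T

Dipole fields scale as 1/r³ in the far field; the geometry is the same at both points.
B₂ = B₁ · (r₁/r₂)³ = 5.97×10⁻⁵ · (30.8/14.7)³.
(r₁/r₂)³ = (2.095)³ = 9.198.
B₂ ≈ 5.491×10⁻⁴ T.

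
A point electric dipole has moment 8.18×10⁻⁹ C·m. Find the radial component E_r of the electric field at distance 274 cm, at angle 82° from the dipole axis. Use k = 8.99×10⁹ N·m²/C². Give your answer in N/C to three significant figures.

For a dipole, E_r = (2kp cosθ)/r³.
kp/r³ = (8.99×10⁹)(8.18×10⁻⁹)/(2.74)³ = 3.575 N/C.
E_r = 2·3.575·cos82° = 0.9951 N/C.

E_r ≈ 0.995 N/C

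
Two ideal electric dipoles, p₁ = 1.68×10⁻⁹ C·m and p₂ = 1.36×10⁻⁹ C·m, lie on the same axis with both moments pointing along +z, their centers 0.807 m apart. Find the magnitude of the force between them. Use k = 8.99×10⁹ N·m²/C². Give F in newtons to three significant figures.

On-axis field of dipole 1 at distance r: E = 2kp₁/r³. Force on dipole 2 is F = p₂·dE/dr (gradient along axis).
dE/dr = −6kp₁/r⁴, so |F| = 6kp₁p₂/r⁴ (attractive for aligned moments).
F = 6(8.99×10⁹)(1.68×10⁻⁹)(1.36×10⁻⁹)/(0.807)⁴ = 2.906×10⁻⁷ N.

F ≈ 2.91×10⁻⁷ N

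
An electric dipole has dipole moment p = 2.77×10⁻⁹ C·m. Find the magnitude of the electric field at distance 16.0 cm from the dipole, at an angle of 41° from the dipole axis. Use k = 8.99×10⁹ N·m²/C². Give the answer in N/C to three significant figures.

E ≈ 1.00×10⁴ N/C

At angle θ the dipole field magnitude is E = (kp/r³)·√(1 + 3cos²θ).
kp/r³ = (8.99×10⁹)(2.77×10⁻⁹) / (0.160)³ = 6080 N/C.
√(1 + 3cos²41°) = √(1 + 3·0.5696) = √2.7088 ≈ 1.6458.
E ≈ 6080 × 1.646 = 1.001×10⁴ N/C.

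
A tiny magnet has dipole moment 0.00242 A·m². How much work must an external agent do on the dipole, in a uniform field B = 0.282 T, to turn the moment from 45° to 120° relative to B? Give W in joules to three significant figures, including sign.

W ≈ 8.24×10⁻⁴ J

W_ext = ΔU = −mB cosθ₂ + mB cosθ₁ = mB(cosθ₁ − cosθ₂).
W = (0.00242)(0.282)·(cos45° − cos120°) = (6.824×10⁻⁴)·(+1.2071) = 8.238×10⁻⁴ J.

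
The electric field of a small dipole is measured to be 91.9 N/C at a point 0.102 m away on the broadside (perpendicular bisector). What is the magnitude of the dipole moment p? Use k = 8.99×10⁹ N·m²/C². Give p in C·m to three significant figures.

In the equatorial plane E = kp/r³, so p = Er³/(k).
p = (91.9)·(0.102)³ / (8.99×10⁹) = 1.085×10⁻¹¹ C·m.

p ≈ 1.08×10⁻¹¹ C·m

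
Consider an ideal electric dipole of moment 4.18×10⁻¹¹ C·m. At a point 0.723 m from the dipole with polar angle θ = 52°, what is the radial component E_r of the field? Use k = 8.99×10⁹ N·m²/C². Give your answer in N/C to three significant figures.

For a dipole, E_r = (2kp cosθ)/r³.
kp/r³ = (8.99×10⁹)(4.18×10⁻¹¹)/(0.723)³ = 0.9943 N/C.
E_r = 2·0.9943·cos52° = 1.224 N/C.

E_r ≈ 1.22 N/C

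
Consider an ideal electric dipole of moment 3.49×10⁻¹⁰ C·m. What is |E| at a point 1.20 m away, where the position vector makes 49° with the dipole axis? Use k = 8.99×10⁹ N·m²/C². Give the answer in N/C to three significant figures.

At angle θ the dipole field magnitude is E = (kp/r³)·√(1 + 3cos²θ).
kp/r³ = (8.99×10⁹)(3.49×10⁻¹⁰) / (1.20)³ = 1.816 N/C.
√(1 + 3cos²49°) = √(1 + 3·0.4304) = √2.2912 ≈ 1.5137.
E ≈ 1.816 × 1.514 = 2.748 N/C.

E ≈ 2.75 N/C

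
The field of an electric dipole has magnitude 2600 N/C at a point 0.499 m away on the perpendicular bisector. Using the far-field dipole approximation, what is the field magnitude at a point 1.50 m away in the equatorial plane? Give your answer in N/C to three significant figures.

E ≈ 95.7 N/C

Dipole fields scale as 1/r³ in the far field; the geometry is the same at both points.
E₂ = E₁ · (r₁/r₂)³ = 2600 · (0.499/1.50)³.
(r₁/r₂)³ = (0.3327)³ = 0.03682.
E₂ ≈ 95.72 N/C.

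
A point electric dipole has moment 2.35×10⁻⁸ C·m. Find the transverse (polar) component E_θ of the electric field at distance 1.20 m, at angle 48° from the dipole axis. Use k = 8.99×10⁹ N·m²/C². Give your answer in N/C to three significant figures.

For a dipole, E_θ = (kp sinθ)/r³.
kp/r³ = (8.99×10⁹)(2.35×10⁻⁸)/(1.20)³ = 122.3 N/C.
E_θ = 122.3·sin48° = 90.86 N/C.

E_θ ≈ 90.9 N/C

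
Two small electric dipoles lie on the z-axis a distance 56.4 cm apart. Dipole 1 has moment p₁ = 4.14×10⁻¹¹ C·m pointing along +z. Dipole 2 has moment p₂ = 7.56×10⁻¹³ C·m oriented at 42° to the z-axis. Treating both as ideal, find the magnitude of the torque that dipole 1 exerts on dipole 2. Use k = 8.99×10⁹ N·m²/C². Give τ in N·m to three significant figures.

τ ≈ 2.10×10⁻¹² N·m

The second dipole sits on the axis of the first, so the field there is axial: E₁ = 2kp₁/r³ along +z.
E₁ = 2(8.99×10⁹)(4.14×10⁻¹¹)/(0.564)³ = 4.149 N/C.
Torque on the second dipole: τ = p₂ E₁ sinθ.
τ = (7.56×10⁻¹³)(4.149)·sin42° = 2.099×10⁻¹² N·m.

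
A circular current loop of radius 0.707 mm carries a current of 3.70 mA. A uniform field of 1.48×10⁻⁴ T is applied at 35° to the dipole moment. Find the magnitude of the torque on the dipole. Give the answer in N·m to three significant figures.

Magnetic moment m = IA = Iπa² = (0.00370)·π·(7.07×10⁻⁴)² = 5.81×10⁻⁹ A·m².
Torque on a magnetic dipole: τ = mB sinθ.
τ = (5.81×10⁻⁹)(1.48×10⁻⁴)·sin35° = 4.932×10⁻¹³ N·m.

τ ≈ 4.93×10⁻¹³ N·m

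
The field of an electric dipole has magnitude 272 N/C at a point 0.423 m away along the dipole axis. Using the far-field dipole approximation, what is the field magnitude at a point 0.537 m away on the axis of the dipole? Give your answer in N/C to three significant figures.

Dipole fields scale as 1/r³ in the far field; the geometry is the same at both points.
E₂ = E₁ · (r₁/r₂)³ = 272 · (0.423/0.537)³.
(r₁/r₂)³ = (0.7877)³ = 0.4888.
E₂ ≈ 132.9 N/C.

E ≈ 133 N/C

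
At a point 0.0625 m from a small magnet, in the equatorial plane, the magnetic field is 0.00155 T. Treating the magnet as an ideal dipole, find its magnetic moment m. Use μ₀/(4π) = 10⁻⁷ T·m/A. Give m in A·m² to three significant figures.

m ≈ 3.78 A·m²

In the equatorial plane B = (μ₀/4π)·m/r³, so m = Br³·4π/(μ₀).
m = (0.00155)·(0.0625)³ / (10⁻⁷) = 3.784 A·m².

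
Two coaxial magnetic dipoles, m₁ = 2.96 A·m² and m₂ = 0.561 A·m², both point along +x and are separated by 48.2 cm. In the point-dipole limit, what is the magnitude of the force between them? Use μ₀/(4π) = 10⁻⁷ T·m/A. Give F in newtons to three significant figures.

On-axis B of dipole 1: B = (μ₀/4π)·2m₁/r³. Force on dipole 2: F = m₂·dB/dr.
dB/dr = −(μ₀/4π)·6m₁/r⁴, so |F| = (μ₀/4π)·6m₁m₂/r⁴.
F = 6(10⁻⁷)(2.96)(0.561)/(0.482)⁴ = 1.846×10⁻⁵ N.

F ≈ 1.85×10⁻⁵ N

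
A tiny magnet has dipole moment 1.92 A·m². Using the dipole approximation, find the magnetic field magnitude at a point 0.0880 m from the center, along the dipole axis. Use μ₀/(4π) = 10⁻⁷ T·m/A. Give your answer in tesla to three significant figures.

B ≈ 5.63×10⁻⁴ T

On axis B = (μ₀/4π)·2m/r³.
B = 2·(10⁻⁷)·(1.92) / (0.0880)³ = 5.635×10⁻⁴ T.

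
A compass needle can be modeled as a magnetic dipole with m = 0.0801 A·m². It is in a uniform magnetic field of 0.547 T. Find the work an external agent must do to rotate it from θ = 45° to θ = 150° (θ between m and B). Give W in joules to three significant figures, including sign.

W ≈ 0.0689 J

W_ext = ΔU = −mB cosθ₂ + mB cosθ₁ = mB(cosθ₁ − cosθ₂).
W = (0.0801)(0.547)·(cos45° − cos150°) = (0.04381)·(+1.5731) = 0.06893 J.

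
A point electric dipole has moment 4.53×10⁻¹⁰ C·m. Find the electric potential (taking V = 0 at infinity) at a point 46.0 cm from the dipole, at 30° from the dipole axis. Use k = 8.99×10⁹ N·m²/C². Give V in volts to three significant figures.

V ≈ 16.7 V

The dipole potential is V = kp cosθ / r².
V = (8.99×10⁹)(4.53×10⁻¹⁰)·cos30° / (0.460)² = 16.67 V.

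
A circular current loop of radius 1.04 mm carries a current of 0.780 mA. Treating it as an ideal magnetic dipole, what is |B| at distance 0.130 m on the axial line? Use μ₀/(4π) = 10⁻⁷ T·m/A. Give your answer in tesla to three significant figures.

B ≈ 2.41×10⁻¹³ T

Magnetic moment m = IA = Iπa² = (7.80×10⁻⁴)·π·(0.00104)² = 2.65×10⁻⁹ A·m².
On axis B = (μ₀/4π)·2m/r³.
B = 2·(10⁻⁷)·(2.65×10⁻⁹) / (0.130)³ = 2.412×10⁻¹³ T.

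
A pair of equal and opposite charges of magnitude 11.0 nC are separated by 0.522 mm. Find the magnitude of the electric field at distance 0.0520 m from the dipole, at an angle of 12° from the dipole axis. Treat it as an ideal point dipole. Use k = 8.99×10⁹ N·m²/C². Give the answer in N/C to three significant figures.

Dipole moment p = qd = (1.10×10⁻⁸ C)(5.22×10⁻⁴ m) = 5.742×10⁻¹² C·m.
At angle θ the dipole field magnitude is E = (kp/r³)·√(1 + 3cos²θ).
kp/r³ = (8.99×10⁹)(5.742×10⁻¹²) / (0.0520)³ = 367.1 N/C.
√(1 + 3cos²12°) = √(1 + 3·0.9568) = √3.8703 ≈ 1.9673.
E ≈ 367.1 × 1.967 = 722.2 N/C.

E ≈ 722 N/C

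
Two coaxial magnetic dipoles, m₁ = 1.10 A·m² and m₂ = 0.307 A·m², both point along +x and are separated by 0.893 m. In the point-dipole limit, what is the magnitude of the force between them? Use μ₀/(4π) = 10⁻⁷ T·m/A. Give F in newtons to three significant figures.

F ≈ 3.19×10⁻⁷ N

On-axis B of dipole 1: B = (μ₀/4π)·2m₁/r³. Force on dipole 2: F = m₂·dB/dr.
dB/dr = −(μ₀/4π)·6m₁/r⁴, so |F| = (μ₀/4π)·6m₁m₂/r⁴.
F = 6(10⁻⁷)(1.10)(0.307)/(0.893)⁴ = 3.186×10⁻⁷ N.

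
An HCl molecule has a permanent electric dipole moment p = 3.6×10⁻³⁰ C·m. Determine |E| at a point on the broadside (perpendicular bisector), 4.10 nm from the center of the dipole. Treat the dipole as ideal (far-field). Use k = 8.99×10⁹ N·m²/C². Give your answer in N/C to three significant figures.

In the equatorial plane E = kp/r³.
E = (8.99×10⁹)(3.60×10⁻³⁰) / (4.10×10⁻⁹)³ = 4.696×10⁵ N/C.

E ≈ 4.70×10⁵ N/C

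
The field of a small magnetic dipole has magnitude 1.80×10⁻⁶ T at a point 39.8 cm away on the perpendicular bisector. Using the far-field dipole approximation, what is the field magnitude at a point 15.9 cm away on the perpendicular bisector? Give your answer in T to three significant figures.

Dipole fields scale as 1/r³ in the far field; the geometry is the same at both points.
B₂ = B₁ · (r₁/r₂)³ = 1.80×10⁻⁶ · (39.8/15.9)³.
(r₁/r₂)³ = (2.503)³ = 15.68.
B₂ ≈ 2.823×10⁻⁵ T.

B ≈ 2.82×10⁻⁵ T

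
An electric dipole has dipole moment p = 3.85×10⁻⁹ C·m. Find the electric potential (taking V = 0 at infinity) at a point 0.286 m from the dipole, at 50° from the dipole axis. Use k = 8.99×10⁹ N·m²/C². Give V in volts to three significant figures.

V ≈ 272 V

The dipole potential is V = kp cosθ / r².
V = (8.99×10⁹)(3.85×10⁻⁹)·cos50° / (0.286)² = 272.0 V.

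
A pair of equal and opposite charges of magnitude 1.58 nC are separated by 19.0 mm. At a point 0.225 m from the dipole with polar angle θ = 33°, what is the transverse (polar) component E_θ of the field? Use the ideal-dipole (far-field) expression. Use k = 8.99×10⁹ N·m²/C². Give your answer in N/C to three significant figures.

Dipole moment p = qd = (1.58×10⁻⁹ C)(0.0190 m) = 3.002×10⁻¹¹ C·m.
For a dipole, E_θ = (kp sinθ)/r³.
kp/r³ = (8.99×10⁹)(3.002×10⁻¹¹)/(0.225)³ = 23.69 N/C.
E_θ = 23.69·sin33° = 12.90 N/C.

E_θ ≈ 12.9 N/C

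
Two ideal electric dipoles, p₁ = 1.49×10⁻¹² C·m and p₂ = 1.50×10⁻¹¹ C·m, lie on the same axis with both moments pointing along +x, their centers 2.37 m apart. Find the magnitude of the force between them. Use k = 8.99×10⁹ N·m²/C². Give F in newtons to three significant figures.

On-axis field of dipole 1 at distance r: E = 2kp₁/r³. Force on dipole 2 is F = p₂·dE/dr (gradient along axis).
dE/dr = −6kp₁/r⁴, so |F| = 6kp₁p₂/r⁴ (attractive for aligned moments).
F = 6(8.99×10⁹)(1.49×10⁻¹²)(1.50×10⁻¹¹)/(2.37)⁴ = 3.821×10⁻¹⁴ N.

F ≈ 3.82×10⁻¹⁴ N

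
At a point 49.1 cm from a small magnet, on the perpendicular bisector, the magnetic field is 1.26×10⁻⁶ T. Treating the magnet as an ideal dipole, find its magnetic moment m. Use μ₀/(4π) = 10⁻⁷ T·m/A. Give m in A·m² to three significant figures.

m ≈ 1.49 A·m²

In the equatorial plane B = (μ₀/4π)·m/r³, so m = Br³·4π/(μ₀).
m = (1.26×10⁻⁶)·(0.491)³ / (10⁻⁷) = 1.491 A·m².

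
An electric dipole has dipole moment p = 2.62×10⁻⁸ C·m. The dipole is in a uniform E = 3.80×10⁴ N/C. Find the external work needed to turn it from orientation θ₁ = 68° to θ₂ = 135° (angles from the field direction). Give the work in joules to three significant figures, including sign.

W ≈ 0.00108 J

W_ext = ΔU = U(θ₂) − U(θ₁) = −pE cosθ₂ − (−pE cosθ₁) = pE(cosθ₁ − cosθ₂).
W = (2.62×10⁻⁸)(3.80×10⁴)·(cos68° − cos135°) = (9.956×10⁻⁴)·(+1.0817) = 0.001077 J.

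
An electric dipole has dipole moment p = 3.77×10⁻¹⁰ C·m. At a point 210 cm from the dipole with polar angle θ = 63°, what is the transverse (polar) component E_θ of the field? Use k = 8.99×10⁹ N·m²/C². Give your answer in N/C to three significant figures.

For a dipole, E_θ = (kp sinθ)/r³.
kp/r³ = (8.99×10⁹)(3.77×10⁻¹⁰)/(2.10)³ = 0.3660 N/C.
E_θ = 0.3660·sin63° = 0.3261 N/C.

E_θ ≈ 0.326 N/C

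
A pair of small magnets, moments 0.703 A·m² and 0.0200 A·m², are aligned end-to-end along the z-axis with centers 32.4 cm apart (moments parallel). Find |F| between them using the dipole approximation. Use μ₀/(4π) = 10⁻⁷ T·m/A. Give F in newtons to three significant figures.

On-axis B of dipole 1: B = (μ₀/4π)·2m₁/r³. Force on dipole 2: F = m₂·dB/dr.
dB/dr = −(μ₀/4π)·6m₁/r⁴, so |F| = (μ₀/4π)·6m₁m₂/r⁴.
F = 6(10⁻⁷)(0.703)(0.0200)/(0.324)⁴ = 7.655×10⁻⁷ N.

F ≈ 7.66×10⁻⁷ N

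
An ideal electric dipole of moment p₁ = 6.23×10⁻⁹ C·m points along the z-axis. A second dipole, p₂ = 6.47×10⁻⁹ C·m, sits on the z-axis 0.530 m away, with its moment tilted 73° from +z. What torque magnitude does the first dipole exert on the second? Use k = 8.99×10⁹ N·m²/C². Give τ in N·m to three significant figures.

τ ≈ 4.66×10⁻⁶ N·m

The second dipole sits on the axis of the first, so the field there is axial: E₁ = 2kp₁/r³ along +z.
E₁ = 2(8.99×10⁹)(6.23×10⁻⁹)/(0.530)³ = 752.4 N/C.
Torque on the second dipole: τ = p₂ E₁ sinθ.
τ = (6.47×10⁻⁹)(752.4)·sin73° = 4.655×10⁻⁶ N·m.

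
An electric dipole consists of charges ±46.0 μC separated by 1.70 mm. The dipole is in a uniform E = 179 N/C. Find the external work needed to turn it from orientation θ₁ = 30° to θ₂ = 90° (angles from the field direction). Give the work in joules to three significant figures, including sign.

W ≈ 1.21×10⁻⁵ J

Dipole moment p = qd = (4.60×10⁻⁵ C)(0.00170 m) = 7.82×10⁻⁸ C·m.
W_ext = ΔU = U(θ₂) − U(θ₁) = −pE cosθ₂ − (−pE cosθ₁) = pE(cosθ₁ − cosθ₂).
W = (7.82×10⁻⁸)(179)·(cos30° − cos90°) = (1.400×10⁻⁵)·(+0.8660) = 1.212×10⁻⁵ J.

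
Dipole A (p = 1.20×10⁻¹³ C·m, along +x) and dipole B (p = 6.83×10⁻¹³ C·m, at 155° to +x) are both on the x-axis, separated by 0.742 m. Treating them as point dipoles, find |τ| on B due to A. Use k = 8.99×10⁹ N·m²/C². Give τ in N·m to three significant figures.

τ ≈ 1.52×10⁻¹⁵ N·m

The second dipole sits on the axis of the first, so the field there is axial: E₁ = 2kp₁/r³ along +x.
E₁ = 2(8.99×10⁹)(1.20×10⁻¹³)/(0.742)³ = 0.005282 N/C.
Torque on the second dipole: τ = p₂ E₁ sinθ.
τ = (6.83×10⁻¹³)(0.005282)·sin155° = 1.525×10⁻¹⁵ N·m.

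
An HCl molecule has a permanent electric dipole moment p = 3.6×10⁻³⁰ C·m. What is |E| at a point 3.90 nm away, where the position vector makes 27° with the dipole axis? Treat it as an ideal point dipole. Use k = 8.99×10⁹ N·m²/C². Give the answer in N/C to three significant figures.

E ≈ 1.00×10⁶ N/C

At angle θ the dipole field magnitude is E = (kp/r³)·√(1 + 3cos²θ).
kp/r³ = (8.99×10⁹)(3.60×10⁻³⁰) / (3.90×10⁻⁹)³ = 5.456×10⁵ N/C.
√(1 + 3cos²27°) = √(1 + 3·0.7939) = √3.3817 ≈ 1.8389.
E ≈ 5.456×10⁵ × 1.839 = 1.003×10⁶ N/C.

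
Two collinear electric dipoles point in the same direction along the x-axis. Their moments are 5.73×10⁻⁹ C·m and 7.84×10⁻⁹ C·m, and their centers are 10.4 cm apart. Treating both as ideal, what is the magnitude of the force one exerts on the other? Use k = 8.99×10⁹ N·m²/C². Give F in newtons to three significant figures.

On-axis field of dipole 1 at distance r: E = 2kp₁/r³. Force on dipole 2 is F = p₂·dE/dr (gradient along axis).
dE/dr = −6kp₁/r⁴, so |F| = 6kp₁p₂/r⁴ (attractive for aligned moments).
F = 6(8.99×10⁹)(5.73×10⁻⁹)(7.84×10⁻⁹)/(0.104)⁴ = 0.02071 N.

F ≈ 0.0207 N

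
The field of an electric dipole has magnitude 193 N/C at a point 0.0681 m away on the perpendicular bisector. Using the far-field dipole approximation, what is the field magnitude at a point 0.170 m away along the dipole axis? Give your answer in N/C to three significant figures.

Dipole fields scale as 1/r³ in the far field.
The axial field is twice the equatorial field at the same r, so the geometry factor is 2/1.
E₂ = E₁ · (2/1) · (r₁/r₂)³ = 193 · 2 · (0.0681/0.170)³.
(r₁/r₂)³ = (0.4006)³ = 0.06428.
E₂ ≈ 24.81 N/C.

E ≈ 24.8 N/C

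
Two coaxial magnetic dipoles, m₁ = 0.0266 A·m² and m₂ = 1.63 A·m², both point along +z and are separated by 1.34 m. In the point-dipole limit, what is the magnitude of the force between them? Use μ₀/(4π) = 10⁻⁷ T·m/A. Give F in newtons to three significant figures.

On-axis B of dipole 1: B = (μ₀/4π)·2m₁/r³. Force on dipole 2: F = m₂·dB/dr.
dB/dr = −(μ₀/4π)·6m₁/r⁴, so |F| = (μ₀/4π)·6m₁m₂/r⁴.
F = 6(10⁻⁷)(0.0266)(1.63)/(1.34)⁴ = 8.069×10⁻⁹ N.

F ≈ 8.07×10⁻⁹ N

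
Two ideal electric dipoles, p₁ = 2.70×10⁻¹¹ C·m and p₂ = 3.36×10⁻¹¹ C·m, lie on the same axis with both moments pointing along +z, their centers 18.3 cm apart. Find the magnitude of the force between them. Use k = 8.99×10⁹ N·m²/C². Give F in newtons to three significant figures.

F ≈ 4.36×10⁻⁸ N

On-axis field of dipole 1 at distance r: E = 2kp₁/r³. Force on dipole 2 is F = p₂·dE/dr (gradient along axis).
dE/dr = −6kp₁/r⁴, so |F| = 6kp₁p₂/r⁴ (attractive for aligned moments).
F = 6(8.99×10⁹)(2.70×10⁻¹¹)(3.36×10⁻¹¹)/(0.183)⁴ = 4.363×10⁻⁸ N.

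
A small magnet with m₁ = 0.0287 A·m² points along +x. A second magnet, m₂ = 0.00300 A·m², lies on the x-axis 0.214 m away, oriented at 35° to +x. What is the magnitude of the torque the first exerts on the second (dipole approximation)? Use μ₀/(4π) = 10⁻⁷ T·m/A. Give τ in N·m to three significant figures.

τ ≈ 1.01×10⁻⁹ N·m

Dipole B is on the axis of dipole A, so B₁ there is axial: B₁ = (μ₀/4π)·2m₁/r³ along +x.
B₁ = 2(10⁻⁷)(0.0287)/(0.214)³ = 5.857×10⁻⁷ T.
τ = m₂ B₁ sinθ.
τ = (0.00300)(5.857×10⁻⁷)·sin35° = 1.008×10⁻⁹ N·m.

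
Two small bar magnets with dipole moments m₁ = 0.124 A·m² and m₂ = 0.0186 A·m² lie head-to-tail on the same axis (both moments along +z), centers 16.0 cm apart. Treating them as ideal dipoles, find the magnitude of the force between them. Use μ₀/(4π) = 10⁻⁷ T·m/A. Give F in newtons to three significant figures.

On-axis B of dipole 1: B = (μ₀/4π)·2m₁/r³. Force on dipole 2: F = m₂·dB/dr.
dB/dr = −(μ₀/4π)·6m₁/r⁴, so |F| = (μ₀/4π)·6m₁m₂/r⁴.
F = 6(10⁻⁷)(0.124)(0.0186)/(0.160)⁴ = 2.112×10⁻⁶ N.

F ≈ 2.11×10⁻⁶ N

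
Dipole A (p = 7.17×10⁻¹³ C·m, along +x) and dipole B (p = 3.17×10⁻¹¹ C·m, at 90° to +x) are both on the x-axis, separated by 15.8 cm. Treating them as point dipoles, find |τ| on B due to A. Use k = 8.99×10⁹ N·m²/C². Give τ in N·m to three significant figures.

The second dipole sits on the axis of the first, so the field there is axial: E₁ = 2kp₁/r³ along +x.
E₁ = 2(8.99×10⁹)(7.17×10⁻¹³)/(0.158)³ = 3.268 N/C.
Torque on the second dipole: τ = p₂ E₁ sinθ.
τ = (3.17×10⁻¹¹)(3.268)·sin90° = 1.036×10⁻¹⁰ N·m.

τ ≈ 1.04×10⁻¹⁰ N·m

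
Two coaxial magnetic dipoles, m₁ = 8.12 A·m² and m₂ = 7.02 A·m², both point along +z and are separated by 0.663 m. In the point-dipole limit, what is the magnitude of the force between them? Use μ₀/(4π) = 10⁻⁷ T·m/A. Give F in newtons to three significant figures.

F ≈ 1.77×10⁻⁴ N

On-axis B of dipole 1: B = (μ₀/4π)·2m₁/r³. Force on dipole 2: F = m₂·dB/dr.
dB/dr = −(μ₀/4π)·6m₁/r⁴, so |F| = (μ₀/4π)·6m₁m₂/r⁴.
F = 6(10⁻⁷)(8.12)(7.02)/(0.663)⁴ = 1.770×10⁻⁴ N.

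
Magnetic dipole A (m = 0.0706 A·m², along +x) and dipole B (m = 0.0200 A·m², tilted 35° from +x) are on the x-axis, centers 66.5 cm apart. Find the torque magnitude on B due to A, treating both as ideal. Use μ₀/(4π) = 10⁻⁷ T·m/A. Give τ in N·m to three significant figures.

τ ≈ 5.51×10⁻¹⁰ N·m

Dipole B is on the axis of dipole A, so B₁ there is axial: B₁ = (μ₀/4π)·2m₁/r³ along +x.
B₁ = 2(10⁻⁷)(0.0706)/(0.665)³ = 4.801×10⁻⁸ T.
τ = m₂ B₁ sinθ.
τ = (0.0200)(4.801×10⁻⁸)·sin35° = 5.508×10⁻¹⁰ N·m.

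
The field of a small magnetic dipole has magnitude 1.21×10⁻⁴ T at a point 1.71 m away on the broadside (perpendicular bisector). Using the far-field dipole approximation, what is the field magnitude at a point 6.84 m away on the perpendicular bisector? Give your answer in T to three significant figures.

B ≈ 1.89×10⁻⁶ T

Dipole fields scale as 1/r³ in the far field; the geometry is the same at both points.
B₂ = B₁ · (r₁/r₂)³ = 1.21×10⁻⁴ · (1.71/6.84)³.
(r₁/r₂)³ = (0.25)³ = 0.01562.
B₂ ≈ 1.891×10⁻⁶ T.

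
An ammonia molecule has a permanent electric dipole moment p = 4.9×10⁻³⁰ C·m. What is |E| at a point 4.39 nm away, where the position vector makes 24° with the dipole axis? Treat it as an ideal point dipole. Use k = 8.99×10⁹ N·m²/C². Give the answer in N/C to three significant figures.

At angle θ the dipole field magnitude is E = (kp/r³)·√(1 + 3cos²θ).
kp/r³ = (8.99×10⁹)(4.90×10⁻³⁰) / (4.39×10⁻⁹)³ = 5.207×10⁵ N/C.
√(1 + 3cos²24°) = √(1 + 3·0.8346) = √3.5037 ≈ 1.8718.
E ≈ 5.207×10⁵ × 1.872 = 9.746×10⁵ N/C.

E ≈ 9.75×10⁵ N/C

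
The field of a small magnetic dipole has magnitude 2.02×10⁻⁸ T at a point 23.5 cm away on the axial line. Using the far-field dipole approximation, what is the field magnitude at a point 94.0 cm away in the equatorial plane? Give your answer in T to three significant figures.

Dipole fields scale as 1/r³ in the far field.
The axial field is twice the equatorial field at the same r, so the geometry factor is 1/2.
B₂ = B₁ · (1/2) · (r₁/r₂)³ = 2.02×10⁻⁸ · 0.5 · (23.5/94.0)³.
(r₁/r₂)³ = (0.25)³ = 0.01562.
B₂ ≈ 1.578×10⁻¹⁰ T.

B ≈ 1.58×10⁻¹⁰ T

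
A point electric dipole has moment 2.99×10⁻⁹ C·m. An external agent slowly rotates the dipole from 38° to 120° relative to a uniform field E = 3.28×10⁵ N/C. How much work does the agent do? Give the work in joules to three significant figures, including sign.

W ≈ 0.00126 J

W_ext = ΔU = U(θ₂) − U(θ₁) = −pE cosθ₂ − (−pE cosθ₁) = pE(cosθ₁ − cosθ₂).
W = (2.99×10⁻⁹)(3.28×10⁵)·(cos38° − cos120°) = (9.807×10⁻⁴)·(+1.2880) = 0.001263 J.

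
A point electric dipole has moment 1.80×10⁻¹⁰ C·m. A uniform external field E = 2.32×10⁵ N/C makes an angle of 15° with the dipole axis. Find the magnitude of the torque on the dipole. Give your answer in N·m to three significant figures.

Torque on an electric dipole: τ = pE sinθ.
τ = (1.80×10⁻¹⁰)(2.32×10⁵)·sin15° = 1.081×10⁻⁵ N·m.

τ ≈ 1.08×10⁻⁵ N·m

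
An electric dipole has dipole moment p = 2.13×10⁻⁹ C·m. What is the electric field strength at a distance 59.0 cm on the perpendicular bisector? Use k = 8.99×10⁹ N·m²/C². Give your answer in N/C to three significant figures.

In the equatorial plane E = kp/r³.
E = (8.99×10⁹)(2.13×10⁻⁹) / (0.590)³ = 93.24 N/C.

E ≈ 93.2 N/C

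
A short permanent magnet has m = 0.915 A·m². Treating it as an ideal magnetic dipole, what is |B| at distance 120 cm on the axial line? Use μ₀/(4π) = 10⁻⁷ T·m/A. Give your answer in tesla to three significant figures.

B ≈ 1.06×10⁻⁷ T

On axis B = (μ₀/4π)·2m/r³.
B = 2·(10⁻⁷)·(0.915) / (1.20)³ = 1.059×10⁻⁷ T.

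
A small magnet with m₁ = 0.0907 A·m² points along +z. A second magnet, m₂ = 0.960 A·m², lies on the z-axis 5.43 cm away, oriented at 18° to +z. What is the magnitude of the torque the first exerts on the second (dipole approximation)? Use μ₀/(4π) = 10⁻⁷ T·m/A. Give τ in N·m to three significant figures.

τ ≈ 3.36×10⁻⁵ N·m

Dipole B is on the axis of dipole A, so B₁ there is axial: B₁ = (μ₀/4π)·2m₁/r³ along +z.
B₁ = 2(10⁻⁷)(0.0907)/(0.0543)³ = 1.133×10⁻⁴ T.
τ = m₂ B₁ sinθ.
τ = (0.960)(1.133×10⁻⁴)·sin18° = 3.361×10⁻⁵ N·m.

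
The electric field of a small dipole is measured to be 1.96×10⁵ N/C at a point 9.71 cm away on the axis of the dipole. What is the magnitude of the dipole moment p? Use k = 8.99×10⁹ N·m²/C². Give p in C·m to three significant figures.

p ≈ 9.98×10⁻⁹ C·m

On axis E = 2kp/r³, so p = Er³/(2k).
p = (1.96×10⁵)·(0.0971)³ / (2·8.99×10⁹) = 9.980×10⁻⁹ C·m.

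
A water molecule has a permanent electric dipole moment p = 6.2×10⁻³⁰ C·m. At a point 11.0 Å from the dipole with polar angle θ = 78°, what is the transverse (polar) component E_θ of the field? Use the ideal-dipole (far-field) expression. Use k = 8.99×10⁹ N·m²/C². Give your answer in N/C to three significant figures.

For a dipole, E_θ = (kp sinθ)/r³.
kp/r³ = (8.99×10⁹)(6.20×10⁻³⁰)/(1.10×10⁻⁹)³ = 4.188×10⁷ N/C.
E_θ = 4.188×10⁷·sin78° = 4.096×10⁷ N/C.

E_θ ≈ 4.10×10⁷ N/C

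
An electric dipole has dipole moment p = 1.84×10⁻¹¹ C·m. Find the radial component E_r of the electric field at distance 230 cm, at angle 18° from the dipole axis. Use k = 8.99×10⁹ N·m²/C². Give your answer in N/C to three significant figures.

For a dipole, E_r = (2kp cosθ)/r³.
kp/r³ = (8.99×10⁹)(1.84×10⁻¹¹)/(2.30)³ = 0.01360 N/C.
E_r = 2·0.01360·cos18° = 0.02586 N/C.

E_r ≈ 0.0259 N/C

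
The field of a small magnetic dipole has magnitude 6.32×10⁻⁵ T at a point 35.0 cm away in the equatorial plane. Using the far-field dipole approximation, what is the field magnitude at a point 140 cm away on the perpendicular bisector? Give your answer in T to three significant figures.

B ≈ 9.88×10⁻⁷ T

Dipole fields scale as 1/r³ in the far field; the geometry is the same at both points.
B₂ = B₁ · (r₁/r₂)³ = 6.32×10⁻⁵ · (35.0/140)³.
(r₁/r₂)³ = (0.25)³ = 0.01562.
B₂ ≈ 9.875×10⁻⁷ T.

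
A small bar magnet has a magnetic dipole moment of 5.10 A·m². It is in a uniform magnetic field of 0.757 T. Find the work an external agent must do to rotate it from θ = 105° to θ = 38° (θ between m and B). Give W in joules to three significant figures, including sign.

W_ext = ΔU = −mB cosθ₂ + mB cosθ₁ = mB(cosθ₁ − cosθ₂).
W = (5.10)(0.757)·(cos105° − cos38°) = (3.861)·(-1.0468) = -4.041 J.

W ≈ -4.04 J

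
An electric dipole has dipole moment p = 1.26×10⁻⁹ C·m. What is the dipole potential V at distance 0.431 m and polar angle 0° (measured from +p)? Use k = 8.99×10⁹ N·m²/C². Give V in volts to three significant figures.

The dipole potential is V = kp cosθ / r².
V = (8.99×10⁹)(1.26×10⁻⁹)·cos0° / (0.431)² = 60.98 V.

V ≈ 61.0 V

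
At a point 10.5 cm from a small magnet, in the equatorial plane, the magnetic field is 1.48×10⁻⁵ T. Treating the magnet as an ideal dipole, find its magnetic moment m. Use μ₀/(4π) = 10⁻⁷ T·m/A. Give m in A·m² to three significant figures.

In the equatorial plane B = (μ₀/4π)·m/r³, so m = Br³·4π/(μ₀).
m = (1.48×10⁻⁵)·(0.105)³ / (10⁻⁷) = 0.1713 A·m².

m ≈ 0.171 A·m²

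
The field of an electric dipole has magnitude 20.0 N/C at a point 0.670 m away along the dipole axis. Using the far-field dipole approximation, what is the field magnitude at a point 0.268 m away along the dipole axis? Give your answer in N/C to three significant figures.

Dipole fields scale as 1/r³ in the far field; the geometry is the same at both points.
E₂ = E₁ · (r₁/r₂)³ = 20.0 · (0.670/0.268)³.
(r₁/r₂)³ = (2.5)³ = 15.62.
E₂ ≈ 312.5 N/C.

E ≈ 312 N/C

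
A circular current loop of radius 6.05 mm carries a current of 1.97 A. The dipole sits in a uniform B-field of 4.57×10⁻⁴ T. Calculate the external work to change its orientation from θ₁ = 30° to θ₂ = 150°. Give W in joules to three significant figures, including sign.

W ≈ 1.79×10⁻⁷ J

Magnetic moment m = IA = Iπa² = (1.97)·π·(0.00605)² = 2.265×10⁻⁴ A·m².
W_ext = ΔU = −mB cosθ₂ + mB cosθ₁ = mB(cosθ₁ − cosθ₂).
W = (2.265×10⁻⁴)(4.57×10⁻⁴)·(cos30° − cos150°) = (1.035×10⁻⁷)·(+1.7321) = 1.793×10⁻⁷ J.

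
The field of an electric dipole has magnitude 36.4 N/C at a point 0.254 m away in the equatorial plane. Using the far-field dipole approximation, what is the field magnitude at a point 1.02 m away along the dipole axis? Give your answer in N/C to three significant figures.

E ≈ 1.12 N/C

Dipole fields scale as 1/r³ in the far field.
The axial field is twice the equatorial field at the same r, so the geometry factor is 2/1.
E₂ = E₁ · (2/1) · (r₁/r₂)³ = 36.4 · 2 · (0.254/1.02)³.
(r₁/r₂)³ = (0.249)³ = 0.01544.
E₂ ≈ 1.124 N/C.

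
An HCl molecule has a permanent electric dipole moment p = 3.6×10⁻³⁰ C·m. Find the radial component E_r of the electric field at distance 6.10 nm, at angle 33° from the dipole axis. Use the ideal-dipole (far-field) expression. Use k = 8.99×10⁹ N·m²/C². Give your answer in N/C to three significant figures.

E_r ≈ 2.39×10⁵ N/C

For a dipole, E_r = (2kp cosθ)/r³.
kp/r³ = (8.99×10⁹)(3.60×10⁻³⁰)/(6.10×10⁻⁹)³ = 1.426×10⁵ N/C.
E_r = 2·1.426×10⁵·cos33° = 2.392×10⁵ N/C.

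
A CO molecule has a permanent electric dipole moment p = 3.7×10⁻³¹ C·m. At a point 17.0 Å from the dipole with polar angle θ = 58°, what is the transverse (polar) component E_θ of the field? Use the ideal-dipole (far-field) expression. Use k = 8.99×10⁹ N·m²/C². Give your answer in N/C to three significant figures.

E_θ ≈ 5.74×10⁵ N/C

For a dipole, E_θ = (kp sinθ)/r³.
kp/r³ = (8.99×10⁹)(3.70×10⁻³¹)/(1.70×10⁻⁹)³ = 6.770×10⁵ N/C.
E_θ = 6.770×10⁵·sin58° = 5.742×10⁵ N/C.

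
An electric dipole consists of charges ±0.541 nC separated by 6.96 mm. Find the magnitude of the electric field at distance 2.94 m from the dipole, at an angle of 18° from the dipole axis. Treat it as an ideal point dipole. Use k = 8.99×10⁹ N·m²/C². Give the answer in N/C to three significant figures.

E ≈ 0.00257 N/C

Dipole moment p = qd = (5.41×10⁻¹⁰ C)(0.00696 m) = 3.765×10⁻¹² C·m.
At angle θ the dipole field magnitude is E = (kp/r³)·√(1 + 3cos²θ).
kp/r³ = (8.99×10⁹)(3.765×10⁻¹²) / (2.94)³ = 0.001332 N/C.
√(1 + 3cos²18°) = √(1 + 3·0.9045) = √3.7135 ≈ 1.9271.
E ≈ 0.001332 × 1.927 = 0.002567 N/C.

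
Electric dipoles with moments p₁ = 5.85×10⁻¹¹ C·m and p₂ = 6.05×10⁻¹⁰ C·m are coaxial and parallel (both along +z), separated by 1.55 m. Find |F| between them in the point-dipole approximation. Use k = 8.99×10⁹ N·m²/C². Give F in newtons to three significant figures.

F ≈ 3.31×10⁻¹⁰ N

On-axis field of dipole 1 at distance r: E = 2kp₁/r³. Force on dipole 2 is F = p₂·dE/dr (gradient along axis).
dE/dr = −6kp₁/r⁴, so |F| = 6kp₁p₂/r⁴ (attractive for aligned moments).
F = 6(8.99×10⁹)(5.85×10⁻¹¹)(6.05×10⁻¹⁰)/(1.55)⁴ = 3.307×10⁻¹⁰ N.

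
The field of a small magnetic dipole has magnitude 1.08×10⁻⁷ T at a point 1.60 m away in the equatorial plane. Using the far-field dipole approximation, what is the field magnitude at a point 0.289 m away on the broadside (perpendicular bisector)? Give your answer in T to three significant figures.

Dipole fields scale as 1/r³ in the far field; the geometry is the same at both points.
B₂ = B₁ · (r₁/r₂)³ = 1.08×10⁻⁷ · (1.60/0.289)³.
(r₁/r₂)³ = (5.536)³ = 169.7.
B₂ ≈ 1.833×10⁻⁵ T.

B ≈ 1.83×10⁻⁵ T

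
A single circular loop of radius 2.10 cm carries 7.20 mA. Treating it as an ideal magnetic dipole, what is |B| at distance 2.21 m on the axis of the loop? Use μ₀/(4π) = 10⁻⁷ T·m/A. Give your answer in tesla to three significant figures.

B ≈ 1.85×10⁻¹³ T

Magnetic moment m = IA = Iπa² = (0.00720)·π·(0.0210)² = 9.975×10⁻⁶ A·m².
On axis B = (μ₀/4π)·2m/r³.
B = 2·(10⁻⁷)·(9.975×10⁻⁶) / (2.21)³ = 1.848×10⁻¹³ T.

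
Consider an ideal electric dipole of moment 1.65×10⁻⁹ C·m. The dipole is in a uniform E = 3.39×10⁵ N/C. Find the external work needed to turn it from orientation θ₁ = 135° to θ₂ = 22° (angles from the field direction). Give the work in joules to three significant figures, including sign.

W_ext = ΔU = U(θ₂) − U(θ₁) = −pE cosθ₂ − (−pE cosθ₁) = pE(cosθ₁ − cosθ₂).
W = (1.65×10⁻⁹)(3.39×10⁵)·(cos135° − cos22°) = (5.594×10⁻⁴)·(-1.6343) = -9.141×10⁻⁴ J.

W ≈ -9.14×10⁻⁴ J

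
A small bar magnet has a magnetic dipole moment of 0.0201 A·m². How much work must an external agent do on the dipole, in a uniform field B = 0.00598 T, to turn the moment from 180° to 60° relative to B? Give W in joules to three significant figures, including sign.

W_ext = ΔU = −mB cosθ₂ + mB cosθ₁ = mB(cosθ₁ − cosθ₂).
W = (0.0201)(0.00598)·(cos180° − cos60°) = (1.202×10⁻⁴)·(-1.5000) = -1.803×10⁻⁴ J.

W ≈ -1.80×10⁻⁴ J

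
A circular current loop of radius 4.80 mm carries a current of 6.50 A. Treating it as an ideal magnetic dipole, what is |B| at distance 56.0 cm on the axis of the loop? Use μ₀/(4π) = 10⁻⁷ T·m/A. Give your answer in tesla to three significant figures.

Magnetic moment m = IA = Iπa² = (6.50)·π·(0.00480)² = 4.705×10⁻⁴ A·m².
On axis B = (μ₀/4π)·2m/r³.
B = 2·(10⁻⁷)·(4.705×10⁻⁴) / (0.560)³ = 5.358×10⁻¹⁰ T.

B ≈ 5.36×10⁻¹⁰ T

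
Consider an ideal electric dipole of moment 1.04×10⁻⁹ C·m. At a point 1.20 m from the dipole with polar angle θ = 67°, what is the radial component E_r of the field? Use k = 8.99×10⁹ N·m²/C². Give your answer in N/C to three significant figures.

E_r ≈ 4.23 N/C

For a dipole, E_r = (2kp cosθ)/r³.
kp/r³ = (8.99×10⁹)(1.04×10⁻⁹)/(1.20)³ = 5.411 N/C.
E_r = 2·5.411·cos67° = 4.228 N/C.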